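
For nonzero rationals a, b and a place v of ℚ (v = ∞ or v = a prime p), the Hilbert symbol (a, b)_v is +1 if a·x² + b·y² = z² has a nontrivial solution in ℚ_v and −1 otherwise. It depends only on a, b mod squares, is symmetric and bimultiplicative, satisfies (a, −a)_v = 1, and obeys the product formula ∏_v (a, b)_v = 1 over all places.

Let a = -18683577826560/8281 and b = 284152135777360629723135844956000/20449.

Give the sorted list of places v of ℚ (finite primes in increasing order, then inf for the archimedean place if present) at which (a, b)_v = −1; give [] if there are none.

(a, b) ≡ (-15329285, 287178825190) mod (ℚ^×)²; places V = {2, 3, 5, 7, 11, 13, 17, 19, 23, 29, 37, 41, 43, 47, ∞}.
(a,b)_41: α=1, u≡13; β=3, v≡5 (mod 41); (13|41)=-1, (5|41)=+1; sign (−1)^0·-1^3·+1^1 = -1.
(a,b)_17: α=0, u≡3; β=1, v≡9 (mod 17); (3|17)=-1, (9|17)=+1; sign (−1)^0·-1^1·+1^0 = -1.
(a,b)_3: α=2, u≡1; β=6, v≡1 (mod 3); (1|3)=+1, (1|3)=+1; sign (−1)^0·+1^6·+1^2 = +1.
(a,b)_13: α=-2, u≡12; β=-2, v≡12 (mod 13); (12|13)=+1, (12|13)=+1; sign (−1)^0·+1^-2·+1^-2 = +1.
(a,b)_5: α=1, u≡3; β=3, v≡2 (mod 5); (3|5)=-1, (2|5)=-1; sign (−1)^0·-1^3·-1^1 = +1.
(a,b)_29: α=0, u≡7; β=1, v≡11 (mod 29); (7|29)=+1, (11|29)=-1; sign (−1)^0·+1^1·-1^0 = +1.
(a,b)_37: α=1, u≡3; β=3, v≡34 (mod 37); (3|37)=+1, (34|37)=+1; sign (−1)^0·+1^3·+1^1 = +1.
(a,b)_47: α=1, u≡2; β=3, v≡15 (mod 47); (2|47)=+1, (15|47)=-1; sign (−1)^1·+1^3·-1^1 = +1.
(a,b)_19: α=0, u≡12; β=3, v≡17 (mod 19); (12|19)=-1, (17|19)=+1; sign (−1)^0·-1^3·+1^0 = -1.
(a,b)_∞: sgn(-15329285)=−, sgn(287178825190)=+, so +1.
(a,b)_11: α=0, u≡10; β=-2, v≡4 (mod 11); (10|11)=-1, (4|11)=+1; sign (−1)^0·-1^-2·+1^0 = +1.
(a,b)_2: α=8, β=5; u≡3, v≡3 (mod 8); ε(u)ε(v)=1·1, αω(v)=8·1, βω(u)=5·1; sum ≡ 0  ⇒  +1.
(a,b)_7: α=-2, u≡4; β=0, v≡6 (mod 7); (4|7)=+1, (6|7)=-1; sign (−1)^0·+1^0·-1^-2 = +1.
(a,b)_23: α=2, u≡9; β=0, v≡20 (mod 23); (9|23)=+1, (20|23)=-1; sign (−1)^0·+1^0·-1^2 = +1.
(a,b)_43: α=1, u≡19; β=3, v≡32 (mod 43); (19|43)=-1, (32|43)=-1; sign (−1)^1·-1^3·-1^1 = -1.
(-15329285, 287178825190 / ℚ) ramifies at {17, 19, 41, 43}: a division algebra.

[17, 19, 41, 43]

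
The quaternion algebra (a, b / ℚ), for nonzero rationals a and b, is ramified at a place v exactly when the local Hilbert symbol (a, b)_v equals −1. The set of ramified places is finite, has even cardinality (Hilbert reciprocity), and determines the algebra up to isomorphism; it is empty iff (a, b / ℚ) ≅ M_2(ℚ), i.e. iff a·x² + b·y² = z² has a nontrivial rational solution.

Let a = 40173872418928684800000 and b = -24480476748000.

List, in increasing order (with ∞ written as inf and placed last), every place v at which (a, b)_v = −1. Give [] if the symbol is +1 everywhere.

Mod squares: a ≡ 6630, b ≡ -15470. Check v ∈ {∞, 2, 3, 5, 7, 13, 17}.
v=3: a=3^5·(≡2), b=3^4·(≡1) mod 3; (2|3)=-1, (1|3)=+1; (−1)^{5·4·1}·(-1)^4·(+1)^5 = +1.
v=2: v_2(a)=11, v_2(b)=5; units ≡ 3, 1 (mod 8); ε·ε+αω+βω = 1·0+11·0+5·1 ≡ 1  ⇒  (a,b)_2 = -1.
v=5: a=5^5·(≡1), b=5^3·(≡1) mod 5; (1|5)=+1, (1|5)=+1; (−1)^{5·3·2}·(+1)^3·(+1)^5 = +1.
v=13: a=13^5·(≡1), b=13^3·(≡7) mod 13; (1|13)=+1, (7|13)=-1; (−1)^{5·3·6}·(+1)^3·(-1)^5 = -1.
v=∞: 6630 > 0 and -15470 < 0  ⇒  (a,b)_∞ = +1.
v=17: a=17^5·(≡9), b=17^3·(≡16) mod 17; (9|17)=+1, (16|17)=+1; (−1)^{5·3·8}·(+1)^3·(+1)^5 = +1.
v=7: a=7^2·(≡1), b=7^1·(≡2) mod 7; (1|7)=+1, (2|7)=+1; (−1)^{2·1·3}·(+1)^1·(+1)^2 = +1.
(6630, -15470 / ℚ) ramifies at {2, 13}: a division algebra.

[2, 13]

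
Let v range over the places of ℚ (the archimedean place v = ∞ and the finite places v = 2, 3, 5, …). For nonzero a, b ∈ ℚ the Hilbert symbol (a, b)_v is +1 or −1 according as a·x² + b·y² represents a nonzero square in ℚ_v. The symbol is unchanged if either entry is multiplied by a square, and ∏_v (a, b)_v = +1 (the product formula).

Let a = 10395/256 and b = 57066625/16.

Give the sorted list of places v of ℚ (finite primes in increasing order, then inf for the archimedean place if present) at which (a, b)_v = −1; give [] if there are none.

[5, 11]

(a, b) ≡ (1155, 385) mod (ℚ^×)²; places V = {2, 3, 5, 7, 11, ∞}.
(a,b)_∞: sgn(1155)=+, sgn(385)=+, so +1.
(a,b)_2: α=-8, β=-4; u≡3, v≡1 (mod 8); ε(u)ε(v)=1·0, αω(v)=-8·0, βω(u)=-4·1; sum ≡ 0  ⇒  +1.
(a,b)_11: α=1, u≡7; β=3, v≡6 (mod 11); (7|11)=-1, (6|11)=-1; sign (−1)^1·-1^3·-1^1 = -1.
(a,b)_3: α=3, u≡1; β=0, v≡1 (mod 3); (1|3)=+1, (1|3)=+1; sign (−1)^0·+1^0·+1^3 = +1.
(a,b)_7: α=1, u≡2; β=3, v≡3 (mod 7); (2|7)=+1, (3|7)=-1; sign (−1)^1·+1^3·-1^1 = +1.
(a,b)_5: α=1, u≡4; β=3, v≡3 (mod 5); (4|5)=+1, (3|5)=-1; sign (−1)^0·+1^3·-1^1 = -1.
(1155, 385 / ℚ) ramifies at {5, 11}: a division algebra.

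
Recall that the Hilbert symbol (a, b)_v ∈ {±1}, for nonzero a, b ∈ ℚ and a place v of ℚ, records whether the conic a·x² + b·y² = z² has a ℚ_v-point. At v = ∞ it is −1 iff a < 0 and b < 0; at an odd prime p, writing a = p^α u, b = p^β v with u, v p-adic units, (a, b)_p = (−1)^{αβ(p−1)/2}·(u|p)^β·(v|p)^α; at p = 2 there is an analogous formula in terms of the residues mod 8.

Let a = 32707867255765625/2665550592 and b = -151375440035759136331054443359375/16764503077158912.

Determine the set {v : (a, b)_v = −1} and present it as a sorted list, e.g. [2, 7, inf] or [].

Mod squares: a ≡ 627, b ≡ -357. Check v ∈ {∞, 2, 3, 5, 7, 11, 17, 19, 23, 29}.
v=17: a=17^2·(≡15), b=17^5·(≡9) mod 17; (15|17)=+1, (9|17)=+1; (−1)^{2·5·8}·(+1)^5·(+1)^2 = +1.
v=11: a=11^1·(≡7), b=11^2·(≡10) mod 11; (7|11)=-1, (10|11)=-1; (−1)^{1·2·5}·(-1)^2·(-1)^1 = -1.
v=5: a=5^6·(≡2), b=5^12·(≡3) mod 5; (2|5)=-1, (3|5)=-1; (−1)^{6·12·2}·(-1)^12·(-1)^6 = +1.
v=3: a=3^-9·(≡2), b=3^-3·(≡1) mod 3; (2|3)=-1, (1|3)=+1; (−1)^{-9·-3·1}·(-1)^-3·(+1)^-9 = +1.
v=∞: 627 > 0 and -357 < 0  ⇒  (a,b)_∞ = +1.
v=7: a=7^2·(≡1), b=7^5·(≡6) mod 7; (1|7)=+1, (6|7)=-1; (−1)^{2·5·3}·(+1)^5·(-1)^2 = +1.
v=29: a=29^4·(≡15), b=29^6·(≡13) mod 29; (15|29)=-1, (13|29)=+1; (−1)^{4·6·14}·(-1)^6·(+1)^4 = +1.
v=19: a=19^1·(≡14), b=19^2·(≡17) mod 19; (14|19)=-1, (17|19)=+1; (−1)^{1·2·9}·(-1)^2·(+1)^1 = +1.
v=23: a=23^-2·(≡3), b=23^-6·(≡7) mod 23; (3|23)=+1, (7|23)=-1; (−1)^{-2·-6·11}·(+1)^-6·(-1)^-2 = +1.
v=2: v_2(a)=-8, v_2(b)=-22; units ≡ 3, 3 (mod 8); ε·ε+αω+βω = 1·1+-8·1+-22·1 ≡ 1  ⇒  (a,b)_2 = -1.
|Ram(627, -357)| = 2, even; anisotropic at {2, 11}.

[2, 11]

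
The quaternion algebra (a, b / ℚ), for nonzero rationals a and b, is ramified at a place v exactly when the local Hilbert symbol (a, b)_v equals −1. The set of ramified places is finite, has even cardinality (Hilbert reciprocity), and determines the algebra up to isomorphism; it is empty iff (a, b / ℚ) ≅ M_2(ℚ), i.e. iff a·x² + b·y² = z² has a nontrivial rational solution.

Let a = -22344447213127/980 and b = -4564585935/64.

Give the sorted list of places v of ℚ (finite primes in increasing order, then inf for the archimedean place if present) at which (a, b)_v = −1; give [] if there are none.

[29, inf]

Mod squares: a ≡ -46835, b ≡ -35815. Check v ∈ {∞, 2, 3, 5, 7, 13, 17, 19, 29}.
v=7: a=7^-2·(≡4), b=7^2·(≡2) mod 7; (4|7)=+1, (2|7)=+1; (−1)^{-2·2·3}·(+1)^2·(+1)^-2 = +1.
v=13: a=13^4·(≡3), b=13^1·(≡3) mod 13; (3|13)=+1, (3|13)=+1; (−1)^{4·1·6}·(+1)^1·(+1)^4 = +1.
v=29: a=29^1·(≡7), b=29^1·(≡17) mod 29; (7|29)=+1, (17|29)=-1; (−1)^{1·1·14}·(+1)^1·(-1)^1 = -1.
v=3: a=3^0·(≡1), b=3^2·(≡2) mod 3; (1|3)=+1, (2|3)=-1; (−1)^{0·2·1}·(+1)^2·(-1)^0 = +1.
v=19: a=19^1·(≡11), b=19^1·(≡18) mod 19; (11|19)=+1, (18|19)=-1; (−1)^{1·1·9}·(+1)^1·(-1)^1 = +1.
v=∞: -46835 < 0 and -35815 < 0  ⇒  (a,b)_∞ = -1.
v=17: a=17^5·(≡4), b=17^2·(≡1) mod 17; (4|17)=+1, (1|17)=+1; (−1)^{5·2·8}·(+1)^2·(+1)^5 = +1.
v=5: a=5^-1·(≡3), b=5^1·(≡2) mod 5; (3|5)=-1, (2|5)=-1; (−1)^{-1·1·2}·(-1)^1·(-1)^-1 = +1.
v=2: v_2(a)=-2, v_2(b)=-6; units ≡ 5, 1 (mod 8); ε·ε+αω+βω = 0·0+-2·0+-6·1 ≡ 0  ⇒  (a,b)_2 = +1.
(-46835, -35815 / ℚ) ramifies at {29, ∞}: a division algebra.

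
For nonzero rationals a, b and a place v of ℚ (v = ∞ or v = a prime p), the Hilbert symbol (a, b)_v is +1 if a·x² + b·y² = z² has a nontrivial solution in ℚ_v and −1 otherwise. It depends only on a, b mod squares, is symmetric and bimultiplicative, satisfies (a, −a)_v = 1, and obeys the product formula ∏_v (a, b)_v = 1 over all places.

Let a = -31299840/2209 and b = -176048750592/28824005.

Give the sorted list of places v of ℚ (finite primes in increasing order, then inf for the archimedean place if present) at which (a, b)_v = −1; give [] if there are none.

(a, b) ≡ (-13585, -49335) mod (ℚ^×)²; places V = {2, 3, 5, 7, 11, 13, 19, 23, 47, ∞}.
(a,b)_7: α=0, u≡4; β=-8, v≡4 (mod 7); (4|7)=+1, (4|7)=+1; sign (−1)^0·+1^-8·+1^0 = +1.
(a,b)_19: α=1, u≡7; β=0, v≡13 (mod 19); (7|19)=+1, (13|19)=-1; sign (−1)^0·+1^0·-1^1 = -1.
(a,b)_2: α=8, β=14; u≡7, v≡1 (mod 8); ε(u)ε(v)=1·0, αω(v)=8·0, βω(u)=14·0; sum ≡ 0  ⇒  +1.
(a,b)_∞: sgn(-13585)=−, sgn(-49335)=−, so -1.
(a,b)_13: α=1, u≡2; β=1, v≡4 (mod 13); (2|13)=-1, (4|13)=+1; sign (−1)^0·-1^1·+1^1 = -1.
(a,b)_11: α=1, u≡2; β=3, v≡5 (mod 11); (2|11)=-1, (5|11)=+1; sign (−1)^1·-1^3·+1^1 = +1.
(a,b)_3: α=2, u≡2; β=3, v≡1 (mod 3); (2|3)=-1, (1|3)=+1; sign (−1)^0·-1^3·+1^2 = -1.
(a,b)_5: α=1, u≡3; β=-1, v≡3 (mod 5); (3|5)=-1, (3|5)=-1; sign (−1)^0·-1^-1·-1^1 = +1.
(a,b)_23: α=0, u≡9; β=1, v≡7 (mod 23); (9|23)=+1, (7|23)=-1; sign (−1)^0·+1^1·-1^0 = +1.
(a,b)_47: α=-2, u≡45; β=0, v≡46 (mod 47); (45|47)=-1, (46|47)=-1; sign (−1)^0·-1^0·-1^-2 = +1.
|Ram(-13585, -49335)| = 4, even; anisotropic at {3, 13, 19, ∞}.

[3, 13, 19, inf]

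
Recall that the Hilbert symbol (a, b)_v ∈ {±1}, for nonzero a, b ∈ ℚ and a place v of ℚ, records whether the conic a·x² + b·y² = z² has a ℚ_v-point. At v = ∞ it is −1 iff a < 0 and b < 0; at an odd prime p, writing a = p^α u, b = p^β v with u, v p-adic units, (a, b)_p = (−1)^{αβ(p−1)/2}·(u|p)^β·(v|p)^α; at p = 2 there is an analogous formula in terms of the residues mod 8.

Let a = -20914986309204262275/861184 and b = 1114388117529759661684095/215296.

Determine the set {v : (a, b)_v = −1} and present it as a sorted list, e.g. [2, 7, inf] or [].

(a, b) ≡ (-8211, 255255) mod (ℚ^×)²; places V = {2, 3, 5, 7, 11, 13, 17, 23, 29, 31, ∞}.
(a,b)_2: α=-10, β=-8; u≡5, v≡7 (mod 8); ε(u)ε(v)=0·1, αω(v)=-10·0, βω(u)=-8·1; sum ≡ 0  ⇒  +1.
(a,b)_31: α=2, u≡9; β=2, v≡5 (mod 31); (9|31)=+1, (5|31)=+1; sign (−1)^0·+1^2·+1^2 = +1.
(a,b)_7: α=1, u≡5; β=1, v≡2 (mod 7); (5|7)=-1, (2|7)=+1; sign (−1)^1·-1^1·+1^1 = +1.
(a,b)_11: α=4, u≡6; β=5, v≡10 (mod 11); (6|11)=-1, (10|11)=-1; sign (−1)^0·-1^5·-1^4 = -1.
(a,b)_3: α=5, u≡2; β=9, v≡2 (mod 3); (2|3)=-1, (2|3)=-1; sign (−1)^1·-1^9·-1^5 = -1.
(a,b)_23: α=3, u≡17; β=4, v≡12 (mod 23); (17|23)=-1, (12|23)=+1; sign (−1)^0·-1^4·+1^3 = +1.
(a,b)_∞: sgn(-8211)=−, sgn(255255)=+, so +1.
(a,b)_13: α=2, u≡11; β=3, v≡8 (mod 13); (11|13)=-1, (8|13)=-1; sign (−1)^0·-1^3·-1^2 = -1.
(a,b)_29: α=-2, u≡20; β=-2, v≡21 (mod 29); (20|29)=+1, (21|29)=-1; sign (−1)^0·+1^-2·-1^-2 = +1.
(a,b)_17: α=1, u≡6; β=1, v≡4 (mod 17); (6|17)=-1, (4|17)=+1; sign (−1)^0·-1^1·+1^1 = -1.
(a,b)_5: α=2, u≡1; β=1, v≡4 (mod 5); (1|5)=+1, (4|5)=+1; sign (−1)^0·+1^1·+1^2 = +1.
Ram(-8211, 255255) = {3, 11, 13, 17}; no ℚ_3-point on the conic.

[3, 11, 13, 17]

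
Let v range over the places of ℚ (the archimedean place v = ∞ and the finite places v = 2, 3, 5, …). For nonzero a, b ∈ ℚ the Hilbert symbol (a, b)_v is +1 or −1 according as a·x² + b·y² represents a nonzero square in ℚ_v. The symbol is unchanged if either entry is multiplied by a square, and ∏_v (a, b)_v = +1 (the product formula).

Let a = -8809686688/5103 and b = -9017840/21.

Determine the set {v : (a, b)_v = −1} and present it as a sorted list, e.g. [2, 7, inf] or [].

[2, 3, 11, 17, 29, inf]

(a, b) ≡ (-60214, -70035) mod (ℚ^×)²; places V = {2, 3, 5, 7, 11, 13, 17, 23, 29, ∞}.
(a,b)_13: α=0, u≡6; β=2, v≡12 (mod 13); (6|13)=-1, (12|13)=+1; sign (−1)^0·-1^2·+1^0 = +1.
(a,b)_17: α=1, u≡6; β=0, v≡12 (mod 17); (6|17)=-1, (12|17)=-1; sign (−1)^0·-1^0·-1^1 = -1.
(a,b)_23: α=3, u≡8; β=1, v≡11 (mod 23); (8|23)=+1, (11|23)=-1; sign (−1)^1·+1^1·-1^3 = +1.
(a,b)_2: α=5, β=4; u≡5, v≡5 (mod 8); ε(u)ε(v)=0·0, αω(v)=5·1, βω(u)=4·1; sum ≡ 1  ⇒  -1.
(a,b)_5: α=0, u≡4; β=1, v≡2 (mod 5); (4|5)=+1, (2|5)=-1; sign (−1)^0·+1^1·-1^0 = +1.
(a,b)_3: α=-6, u≡2; β=-1, v≡1 (mod 3); (2|3)=-1, (1|3)=+1; sign (−1)^0·-1^-1·+1^-6 = -1.
(a,b)_7: α=-1, u≡2; β=-1, v≡5 (mod 7); (2|7)=+1, (5|7)=-1; sign (−1)^1·+1^-1·-1^-1 = +1.
(a,b)_∞: sgn(-60214)=−, sgn(-70035)=−, so -1.
(a,b)_29: α=0, u≡17; β=1, v≡10 (mod 29); (17|29)=-1, (10|29)=-1; sign (−1)^0·-1^1·-1^0 = -1.
(a,b)_11: α=3, u≡5; β=0, v≡7 (mod 11); (5|11)=+1, (7|11)=-1; sign (−1)^0·+1^0·-1^3 = -1.
(-60214, -70035 / ℚ) ramifies at {2, 3, 11, 17, 29, ∞}: a division algebra.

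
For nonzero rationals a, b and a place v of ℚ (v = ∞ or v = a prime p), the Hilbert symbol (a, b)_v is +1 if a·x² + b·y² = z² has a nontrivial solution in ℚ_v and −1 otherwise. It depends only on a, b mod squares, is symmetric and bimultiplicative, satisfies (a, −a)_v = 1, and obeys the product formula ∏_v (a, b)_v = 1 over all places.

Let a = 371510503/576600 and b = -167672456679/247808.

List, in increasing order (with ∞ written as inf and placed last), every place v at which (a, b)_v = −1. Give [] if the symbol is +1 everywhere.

Mod squares: a ≡ 269178, b ≡ -78. Check v ∈ {∞, 2, 3, 5, 7, 11, 13, 17, 19, 29, 31}.
v=5: a=5^-2·(≡2), b=5^0·(≡2) mod 5; (2|5)=-1, (2|5)=-1; (−1)^{-2·0·2}·(-1)^0·(-1)^-2 = +1.
v=∞: 269178 > 0 and -78 < 0  ⇒  (a,b)_∞ = +1.
v=11: a=11^0·(≡6), b=11^-2·(≡10) mod 11; (6|11)=-1, (10|11)=-1; (−1)^{0·-2·5}·(-1)^-2·(-1)^0 = +1.
v=3: a=3^-1·(≡2), b=3^1·(≡1) mod 3; (2|3)=-1, (1|3)=+1; (−1)^{-1·1·1}·(-1)^1·(+1)^-1 = +1.
v=17: a=17^1·(≡10), b=17^2·(≡3) mod 17; (10|17)=-1, (3|17)=-1; (−1)^{1·2·8}·(-1)^2·(-1)^1 = -1.
v=31: a=31^-2·(≡5), b=31^0·(≡11) mod 31; (5|31)=+1, (11|31)=-1; (−1)^{-2·0·15}·(+1)^0·(-1)^-2 = +1.
v=19: a=19^0·(≡1), b=19^2·(≡16) mod 19; (1|19)=+1, (16|19)=+1; (−1)^{0·2·9}·(+1)^2·(+1)^0 = +1.
v=29: a=29^1·(≡2), b=29^2·(≡16) mod 29; (2|29)=-1, (16|29)=+1; (−1)^{1·2·14}·(-1)^2·(+1)^1 = +1.
v=13: a=13^3·(≡9), b=13^1·(≡6) mod 13; (9|13)=+1, (6|13)=-1; (−1)^{3·1·6}·(+1)^1·(-1)^3 = -1.
v=2: v_2(a)=-3, v_2(b)=-11; units ≡ 5, 1 (mod 8); ε·ε+αω+βω = 0·0+-3·0+-11·1 ≡ 1  ⇒  (a,b)_2 = -1.
v=7: a=7^3·(≡6), b=7^2·(≡3) mod 7; (6|7)=-1, (3|7)=-1; (−1)^{3·2·3}·(-1)^2·(-1)^3 = -1.
Ram(269178, -78) = {2, 7, 13, 17}; no ℚ_2-point on the conic.

[2, 7, 13, 17]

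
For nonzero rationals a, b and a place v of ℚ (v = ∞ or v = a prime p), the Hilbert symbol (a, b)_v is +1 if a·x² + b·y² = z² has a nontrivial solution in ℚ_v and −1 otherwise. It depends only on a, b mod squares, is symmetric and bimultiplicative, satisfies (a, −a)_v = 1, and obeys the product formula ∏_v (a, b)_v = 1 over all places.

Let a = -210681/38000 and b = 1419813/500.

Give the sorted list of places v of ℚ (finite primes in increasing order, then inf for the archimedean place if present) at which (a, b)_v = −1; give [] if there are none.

(a, b) ≡ (-95, 2185) mod (ℚ^×)²; places V = {2, 3, 5, 17, 19, 23, ∞}.
(a,b)_23: α=0, u≡17; β=1, v≡4 (mod 23); (17|23)=-1, (4|23)=+1; sign (−1)^0·-1^1·+1^0 = -1.
(a,b)_∞: sgn(-95)=−, sgn(2185)=+, so +1.
(a,b)_2: α=-4, β=-2; u≡1, v≡1 (mod 8); ε(u)ε(v)=0·0, αω(v)=-4·0, βω(u)=-2·0; sum ≡ 0  ⇒  +1.
(a,b)_3: α=6, u≡1; β=2, v≡1 (mod 3); (1|3)=+1, (1|3)=+1; sign (−1)^0·+1^2·+1^6 = +1.
(a,b)_19: α=-1, u≡2; β=3, v≡6 (mod 19); (2|19)=-1, (6|19)=+1; sign (−1)^1·-1^3·+1^-1 = +1.
(a,b)_5: α=-3, u≡1; β=-3, v≡2 (mod 5); (1|5)=+1, (2|5)=-1; sign (−1)^0·+1^-3·-1^-3 = -1.
(a,b)_17: α=2, u≡14; β=0, v≡1 (mod 17); (14|17)=-1, (1|17)=+1; sign (−1)^0·-1^0·+1^2 = +1.
Ram(-95, 2185) = {5, 23}; no ℚ_5-point on the conic.

[5, 23]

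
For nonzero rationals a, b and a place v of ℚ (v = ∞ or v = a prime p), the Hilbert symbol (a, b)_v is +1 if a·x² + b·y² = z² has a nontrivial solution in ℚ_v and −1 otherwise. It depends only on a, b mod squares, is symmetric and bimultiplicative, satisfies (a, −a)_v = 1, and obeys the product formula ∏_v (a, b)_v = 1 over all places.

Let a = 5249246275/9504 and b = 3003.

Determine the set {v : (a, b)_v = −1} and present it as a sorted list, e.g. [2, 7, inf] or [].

Mod squares: a ≡ 6006, b ≡ 3003. Check v ∈ {∞, 2, 3, 5, 7, 11, 13, 31}.
v=31: a=31^2·(≡30), b=31^0·(≡27) mod 31; (30|31)=-1, (27|31)=-1; (−1)^{2·0·15}·(-1)^0·(-1)^2 = +1.
v=2: v_2(a)=-5, v_2(b)=0; units ≡ 3, 3 (mod 8); ε·ε+αω+βω = 1·1+-5·1+0·1 ≡ 0  ⇒  (a,b)_2 = +1.
v=5: a=5^2·(≡4), b=5^0·(≡3) mod 5; (4|5)=+1, (3|5)=-1; (−1)^{2·0·2}·(+1)^0·(-1)^2 = +1.
v=3: a=3^-3·(≡1), b=3^1·(≡2) mod 3; (1|3)=+1, (2|3)=-1; (−1)^{-3·1·1}·(+1)^1·(-1)^-3 = +1.
v=11: a=11^-1·(≡7), b=11^1·(≡9) mod 11; (7|11)=-1, (9|11)=+1; (−1)^{-1·1·5}·(-1)^1·(+1)^-1 = +1.
v=13: a=13^1·(≡11), b=13^1·(≡10) mod 13; (11|13)=-1, (10|13)=+1; (−1)^{1·1·6}·(-1)^1·(+1)^1 = -1.
v=∞: 6006 > 0 and 3003 > 0  ⇒  (a,b)_∞ = +1.
v=7: a=7^5·(≡4), b=7^1·(≡2) mod 7; (4|7)=+1, (2|7)=+1; (−1)^{5·1·3}·(+1)^1·(+1)^5 = -1.
Ram(6006, 3003) = {7, 13}; no ℚ_7-point on the conic.

[7, 13]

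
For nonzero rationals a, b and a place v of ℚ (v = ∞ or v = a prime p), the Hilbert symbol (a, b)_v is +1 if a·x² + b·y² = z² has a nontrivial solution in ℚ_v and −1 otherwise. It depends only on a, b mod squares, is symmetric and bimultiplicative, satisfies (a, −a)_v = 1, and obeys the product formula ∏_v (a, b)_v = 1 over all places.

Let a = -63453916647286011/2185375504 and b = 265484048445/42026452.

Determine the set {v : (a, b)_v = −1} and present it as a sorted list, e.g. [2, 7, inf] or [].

[13, 19]

Mod squares: a ≡ -19, b ≡ 13585. Check v ∈ {∞, 2, 3, 5, 7, 11, 13, 19, 23, 29, 31}.
v=5: a=5^0·(≡1), b=5^1·(≡2) mod 5; (1|5)=+1, (2|5)=-1; (−1)^{0·1·2}·(+1)^1·(-1)^0 = +1.
v=13: a=13^-2·(≡2), b=13^-1·(≡6) mod 13; (2|13)=-1, (6|13)=-1; (−1)^{-2·-1·6}·(-1)^-1·(-1)^-2 = -1.
v=23: a=23^0·(≡18), b=23^2·(≡21) mod 23; (18|23)=+1, (21|23)=-1; (−1)^{0·2·11}·(+1)^2·(-1)^0 = +1.
v=7: a=7^4·(≡4), b=7^2·(≡6) mod 7; (4|7)=+1, (6|7)=-1; (−1)^{4·2·3}·(+1)^2·(-1)^4 = +1.
v=∞: -19 < 0 and 13585 > 0  ⇒  (a,b)_∞ = +1.
v=2: v_2(a)=-4, v_2(b)=-2; units ≡ 5, 1 (mod 8); ε·ε+αω+βω = 0·0+-4·0+-2·1 ≡ 0  ⇒  (a,b)_2 = +1.
v=31: a=31^-2·(≡12), b=31^-2·(≡25) mod 31; (12|31)=-1, (25|31)=+1; (−1)^{-2·-2·15}·(-1)^-2·(+1)^-2 = +1.
v=19: a=19^5·(≡18), b=19^1·(≡3) mod 19; (18|19)=-1, (3|19)=-1; (−1)^{5·1·9}·(-1)^1·(-1)^5 = -1.
v=3: a=3^6·(≡2), b=3^4·(≡1) mod 3; (2|3)=-1, (1|3)=+1; (−1)^{6·4·1}·(-1)^4·(+1)^6 = +1.
v=29: a=29^-2·(≡15), b=29^-2·(≡1) mod 29; (15|29)=-1, (1|29)=+1; (−1)^{-2·-2·14}·(-1)^-2·(+1)^-2 = +1.
v=11: a=11^4·(≡5), b=11^3·(≡5) mod 11; (5|11)=+1, (5|11)=+1; (−1)^{4·3·5}·(+1)^3·(+1)^4 = +1.
Ram(-19, 13585) = {13, 19}; no ℚ_13-point on the conic.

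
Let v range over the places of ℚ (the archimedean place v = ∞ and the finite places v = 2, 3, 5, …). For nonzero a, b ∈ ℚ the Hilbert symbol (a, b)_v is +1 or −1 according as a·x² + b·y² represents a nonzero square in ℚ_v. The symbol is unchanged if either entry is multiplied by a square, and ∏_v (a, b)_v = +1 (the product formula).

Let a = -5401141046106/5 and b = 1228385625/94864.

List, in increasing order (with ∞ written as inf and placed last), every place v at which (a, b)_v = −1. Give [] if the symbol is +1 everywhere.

[3, 5, 19, 31]

(a, b) ≡ (-442651170, 2337) mod (ℚ^×)²; places V = {2, 3, 5, 7, 11, 13, 19, 29, 31, 41, 47, ∞}.
(a,b)_47: α=1, u≡17; β=0, v≡14 (mod 47); (17|47)=+1, (14|47)=+1; sign (−1)^0·+1^0·+1^1 = +1.
(a,b)_13: α=3, u≡12; β=0, v≡4 (mod 13); (12|13)=+1, (4|13)=+1; sign (−1)^0·+1^0·+1^3 = +1.
(a,b)_3: α=1, u≡2; β=1, v≡2 (mod 3); (2|3)=-1, (2|3)=-1; sign (−1)^1·-1^1·-1^1 = -1.
(a,b)_∞: sgn(-442651170)=−, sgn(2337)=+, so +1.
(a,b)_5: α=-1, u≡4; β=4, v≡3 (mod 5); (4|5)=+1, (3|5)=-1; sign (−1)^0·+1^4·-1^-1 = -1.
(a,b)_41: α=1, u≡31; β=1, v≡33 (mod 41); (31|41)=+1, (33|41)=+1; sign (−1)^0·+1^1·+1^1 = +1.
(a,b)_29: α=0, u≡28; β=2, v≡8 (mod 29); (28|29)=+1, (8|29)=-1; sign (−1)^0·+1^2·-1^0 = +1.
(a,b)_19: α=3, u≡16; β=1, v≡11 (mod 19); (16|19)=+1, (11|19)=+1; sign (−1)^1·+1^1·+1^3 = -1.
(a,b)_11: α=0, u≡6; β=-2, v≡9 (mod 11); (6|11)=-1, (9|11)=+1; sign (−1)^0·-1^-2·+1^0 = +1.
(a,b)_7: α=0, u≡4; β=-2, v≡3 (mod 7); (4|7)=+1, (3|7)=-1; sign (−1)^0·+1^-2·-1^0 = +1.
(a,b)_2: α=1, β=-4; u≡7, v≡1 (mod 8); ε(u)ε(v)=1·0, αω(v)=1·0, βω(u)=-4·0; sum ≡ 0  ⇒  +1.
(a,b)_31: α=1, u≡6; β=0, v≡29 (mod 31); (6|31)=-1, (29|31)=-1; sign (−1)^0·-1^0·-1^1 = -1.
(-442651170, 2337 / ℚ) ramifies at {3, 5, 19, 31}: a division algebra.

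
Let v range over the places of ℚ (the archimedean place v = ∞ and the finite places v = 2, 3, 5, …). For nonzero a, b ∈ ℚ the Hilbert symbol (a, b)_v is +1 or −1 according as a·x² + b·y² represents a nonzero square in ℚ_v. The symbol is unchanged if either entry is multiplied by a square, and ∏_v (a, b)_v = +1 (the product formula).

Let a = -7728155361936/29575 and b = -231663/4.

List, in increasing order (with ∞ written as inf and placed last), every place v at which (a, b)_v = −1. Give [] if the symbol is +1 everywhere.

(a, b) ≡ (-7, -231663) mod (ℚ^×)²; places V = {2, 3, 5, 7, 13, 31, 47, 53, ∞}.
(a,b)_3: α=4, u≡2; β=1, v≡2 (mod 3); (2|3)=-1, (2|3)=-1; sign (−1)^0·-1^1·-1^4 = -1.
(a,b)_5: α=-2, u≡3; β=0, v≡3 (mod 5); (3|5)=-1, (3|5)=-1; sign (−1)^0·-1^0·-1^-2 = +1.
(a,b)_2: α=4, β=-2; u≡1, v≡1 (mod 8); ε(u)ε(v)=0·0, αω(v)=4·0, βω(u)=-2·0; sum ≡ 0  ⇒  +1.
(a,b)_∞: sgn(-7)=−, sgn(-231663)=−, so -1.
(a,b)_13: α=-2, u≡5; β=0, v≡9 (mod 13); (5|13)=-1, (9|13)=+1; sign (−1)^0·-1^0·+1^-2 = +1.
(a,b)_31: α=2, u≡13; β=1, v≡15 (mod 31); (13|31)=-1, (15|31)=-1; sign (−1)^0·-1^1·-1^2 = -1.
(a,b)_7: α=-1, u≡3; β=0, v≡4 (mod 7); (3|7)=-1, (4|7)=+1; sign (−1)^0·-1^0·+1^-1 = +1.
(a,b)_47: α=2, u≡38; β=1, v≡25 (mod 47); (38|47)=-1, (25|47)=+1; sign (−1)^0·-1^1·+1^2 = -1.
(a,b)_53: α=2, u≡47; β=1, v≡7 (mod 53); (47|53)=+1, (7|53)=+1; sign (−1)^0·+1^1·+1^2 = +1.
(-7, -231663 / ℚ) ramifies at {3, 31, 47, ∞}: a division algebra.

[3, 31, 47, inf]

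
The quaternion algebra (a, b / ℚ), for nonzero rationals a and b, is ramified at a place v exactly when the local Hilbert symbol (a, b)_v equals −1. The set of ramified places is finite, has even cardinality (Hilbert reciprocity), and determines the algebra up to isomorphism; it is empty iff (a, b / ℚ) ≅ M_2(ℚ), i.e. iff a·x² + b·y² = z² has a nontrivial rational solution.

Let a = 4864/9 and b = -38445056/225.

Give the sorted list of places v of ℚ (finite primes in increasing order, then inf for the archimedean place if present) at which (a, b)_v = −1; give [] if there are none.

[13, 19]

Mod squares: a ≡ 19, b ≡ -26. Check v ∈ {∞, 2, 3, 5, 13, 19}.
v=5: a=5^0·(≡1), b=5^-2·(≡1) mod 5; (1|5)=+1, (1|5)=+1; (−1)^{0·-2·2}·(+1)^-2·(+1)^0 = +1.
v=∞: 19 > 0 and -26 < 0  ⇒  (a,b)_∞ = +1.
v=2: v_2(a)=8, v_2(b)=13; units ≡ 3, 3 (mod 8); ε·ε+αω+βω = 1·1+8·1+13·1 ≡ 0  ⇒  (a,b)_2 = +1.
v=3: a=3^-2·(≡1), b=3^-2·(≡1) mod 3; (1|3)=+1, (1|3)=+1; (−1)^{-2·-2·1}·(+1)^-2·(+1)^-2 = +1.
v=13: a=13^0·(≡6), b=13^1·(≡8) mod 13; (6|13)=-1, (8|13)=-1; (−1)^{0·1·6}·(-1)^1·(-1)^0 = -1.
v=19: a=19^1·(≡1), b=19^2·(≡13) mod 19; (1|19)=+1, (13|19)=-1; (−1)^{1·2·9}·(+1)^2·(-1)^1 = -1.
Ram(19, -26) = {13, 19}; no ℚ_13-point on the conic.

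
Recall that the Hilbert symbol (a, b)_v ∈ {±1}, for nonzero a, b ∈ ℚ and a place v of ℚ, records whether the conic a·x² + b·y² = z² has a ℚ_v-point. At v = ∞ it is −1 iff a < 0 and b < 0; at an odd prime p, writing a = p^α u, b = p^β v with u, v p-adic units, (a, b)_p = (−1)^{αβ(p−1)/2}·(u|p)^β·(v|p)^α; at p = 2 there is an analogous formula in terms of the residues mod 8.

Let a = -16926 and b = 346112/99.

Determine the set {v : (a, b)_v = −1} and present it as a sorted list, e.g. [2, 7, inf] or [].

[2, 31]

(a, b) ≡ (-16926, 22) mod (ℚ^×)²; places V = {2, 3, 7, 11, 13, 31, ∞}.
(a,b)_7: α=1, u≡4; β=0, v≡4 (mod 7); (4|7)=+1, (4|7)=+1; sign (−1)^0·+1^0·+1^1 = +1.
(a,b)_31: α=1, u≡12; β=0, v≡15 (mod 31); (12|31)=-1, (15|31)=-1; sign (−1)^0·-1^0·-1^1 = -1.
(a,b)_11: α=0, u≡3; β=-1, v≡7 (mod 11); (3|11)=+1, (7|11)=-1; sign (−1)^0·+1^-1·-1^0 = +1.
(a,b)_∞: sgn(-16926)=−, sgn(22)=+, so +1.
(a,b)_2: α=1, β=11; u≡1, v≡3 (mod 8); ε(u)ε(v)=0·1, αω(v)=1·1, βω(u)=11·0; sum ≡ 1  ⇒  -1.
(a,b)_3: α=1, u≡1; β=-2, v≡1 (mod 3); (1|3)=+1, (1|3)=+1; sign (−1)^0·+1^-2·+1^1 = +1.
(a,b)_13: α=1, u≡11; β=2, v≡9 (mod 13); (11|13)=-1, (9|13)=+1; sign (−1)^0·-1^2·+1^1 = +1.
(-16926, 22 / ℚ) ramifies at {2, 31}: a division algebra.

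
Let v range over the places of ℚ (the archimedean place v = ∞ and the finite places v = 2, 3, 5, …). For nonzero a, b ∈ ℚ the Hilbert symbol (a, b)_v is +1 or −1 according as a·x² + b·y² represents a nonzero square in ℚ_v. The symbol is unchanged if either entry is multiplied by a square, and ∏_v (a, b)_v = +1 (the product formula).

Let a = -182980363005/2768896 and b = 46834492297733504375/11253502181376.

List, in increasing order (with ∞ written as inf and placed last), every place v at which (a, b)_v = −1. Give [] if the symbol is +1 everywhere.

(a, b) ≡ (-5, 527) mod (ℚ^×)²; places V = {2, 3, 5, 7, 11, 13, 17, 31, ∞}.
(a,b)_13: α=-2, u≡7; β=-2, v≡6 (mod 13); (7|13)=-1, (6|13)=-1; sign (−1)^0·-1^-2·-1^-2 = +1.
(a,b)_3: α=2, u≡1; β=-4, v≡2 (mod 3); (1|3)=+1, (2|3)=-1; sign (−1)^0·+1^-4·-1^2 = +1.
(a,b)_2: α=-14, β=-24; u≡3, v≡7 (mod 8); ε(u)ε(v)=1·1, αω(v)=-14·0, βω(u)=-24·1; sum ≡ 1  ⇒  -1.
(a,b)_31: α=2, u≡6; β=3, v≡30 (mod 31); (6|31)=-1, (30|31)=-1; sign (−1)^0·-1^3·-1^2 = -1.
(a,b)_17: α=2, u≡3; β=5, v≡11 (mod 17); (3|17)=-1, (11|17)=-1; sign (−1)^0·-1^5·-1^2 = -1.
(a,b)_∞: sgn(-5)=−, sgn(527)=+, so +1.
(a,b)_7: α=0, u≡2; β=-2, v≡1 (mod 7); (2|7)=+1, (1|7)=+1; sign (−1)^0·+1^-2·+1^0 = +1.
(a,b)_11: α=4, u≡6; β=6, v≡7 (mod 11); (6|11)=-1, (7|11)=-1; sign (−1)^0·-1^6·-1^4 = +1.
(a,b)_5: α=1, u≡4; β=4, v≡2 (mod 5); (4|5)=+1, (2|5)=-1; sign (−1)^0·+1^4·-1^1 = -1.
|Ram(-5, 527)| = 4, even; anisotropic at {2, 5, 17, 31}.

[2, 5, 17, 31]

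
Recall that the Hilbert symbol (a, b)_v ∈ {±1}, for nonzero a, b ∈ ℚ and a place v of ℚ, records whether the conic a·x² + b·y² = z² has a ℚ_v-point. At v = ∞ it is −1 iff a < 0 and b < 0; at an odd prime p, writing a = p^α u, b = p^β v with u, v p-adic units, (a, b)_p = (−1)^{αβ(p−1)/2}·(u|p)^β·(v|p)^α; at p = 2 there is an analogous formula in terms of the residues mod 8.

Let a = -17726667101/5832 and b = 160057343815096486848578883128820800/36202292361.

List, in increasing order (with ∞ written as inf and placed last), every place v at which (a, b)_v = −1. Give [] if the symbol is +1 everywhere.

[19, 31, 41, 53]

Mod squares: a ≡ -811642, b ≡ 313937. Check v ∈ {∞, 2, 3, 5, 11, 13, 19, 29, 31, 41, 53}.
v=5: a=5^0·(≡2), b=5^2·(≡2) mod 5; (2|5)=-1, (2|5)=-1; (−1)^{0·2·2}·(-1)^2·(-1)^0 = +1.
v=19: a=19^3·(≡2), b=19^9·(≡12) mod 19; (2|19)=-1, (12|19)=-1; (−1)^{3·9·9}·(-1)^9·(-1)^3 = -1.
v=29: a=29^0·(≡2), b=29^-2·(≡10) mod 29; (2|29)=-1, (10|29)=-1; (−1)^{0·-2·14}·(-1)^-2·(-1)^0 = +1.
v=53: a=53^1·(≡20), b=53^4·(≡20) mod 53; (20|53)=-1, (20|53)=-1; (−1)^{1·4·26}·(-1)^4·(-1)^1 = -1.
v=31: a=31^1·(≡11), b=31^3·(≡27) mod 31; (11|31)=-1, (27|31)=-1; (−1)^{1·3·15}·(-1)^3·(-1)^1 = -1.
v=3: a=3^-6·(≡2), b=3^-16·(≡2) mod 3; (2|3)=-1, (2|3)=-1; (−1)^{-6·-16·1}·(-1)^-16·(-1)^-6 = +1.
v=∞: -811642 < 0 and 313937 > 0  ⇒  (a,b)_∞ = +1.
v=41: a=41^0·(≡28), b=41^1·(≡25) mod 41; (28|41)=-1, (25|41)=+1; (−1)^{0·1·20}·(-1)^1·(+1)^0 = -1.
v=11: a=11^2·(≡9), b=11^4·(≡7) mod 11; (9|11)=+1, (7|11)=-1; (−1)^{2·4·5}·(+1)^4·(-1)^2 = +1.
v=13: a=13^1·(≡6), b=13^3·(≡6) mod 13; (6|13)=-1, (6|13)=-1; (−1)^{1·3·6}·(-1)^3·(-1)^1 = +1.
v=2: v_2(a)=-3, v_2(b)=6; units ≡ 3, 1 (mod 8); ε·ε+αω+βω = 1·0+-3·0+6·1 ≡ 0  ⇒  (a,b)_2 = +1.
|Ram(-811642, 313937)| = 4, even; anisotropic at {19, 31, 41, 53}.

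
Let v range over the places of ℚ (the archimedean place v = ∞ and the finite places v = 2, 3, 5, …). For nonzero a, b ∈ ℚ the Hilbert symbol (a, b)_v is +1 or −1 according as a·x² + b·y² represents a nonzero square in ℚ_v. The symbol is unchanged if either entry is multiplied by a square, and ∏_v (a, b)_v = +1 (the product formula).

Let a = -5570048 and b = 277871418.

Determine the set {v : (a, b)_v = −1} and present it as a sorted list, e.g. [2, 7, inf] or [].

[2, 11]

Mod squares: a ≡ -21758, b ≡ 138. Check v ∈ {∞, 2, 3, 11, 23, 43}.
v=11: a=11^1·(≡6), b=11^2·(≡10) mod 11; (6|11)=-1, (10|11)=-1; (−1)^{1·2·5}·(-1)^2·(-1)^1 = -1.
v=3: a=3^0·(≡1), b=3^3·(≡1) mod 3; (1|3)=+1, (1|3)=+1; (−1)^{0·3·1}·(+1)^3·(+1)^0 = +1.
v=∞: -21758 < 0 and 138 > 0  ⇒  (a,b)_∞ = +1.
v=2: v_2(a)=9, v_2(b)=1; units ≡ 1, 5 (mod 8); ε·ε+αω+βω = 0·0+9·1+1·0 ≡ 1  ⇒  (a,b)_2 = -1.
v=23: a=23^1·(≡14), b=23^1·(≡18) mod 23; (14|23)=-1, (18|23)=+1; (−1)^{1·1·11}·(-1)^1·(+1)^1 = +1.
v=43: a=43^1·(≡23), b=43^2·(≡40) mod 43; (23|43)=+1, (40|43)=+1; (−1)^{1·2·21}·(+1)^2·(+1)^1 = +1.
Ram(-21758, 138) = {2, 11}; no ℚ_2-point on the conic.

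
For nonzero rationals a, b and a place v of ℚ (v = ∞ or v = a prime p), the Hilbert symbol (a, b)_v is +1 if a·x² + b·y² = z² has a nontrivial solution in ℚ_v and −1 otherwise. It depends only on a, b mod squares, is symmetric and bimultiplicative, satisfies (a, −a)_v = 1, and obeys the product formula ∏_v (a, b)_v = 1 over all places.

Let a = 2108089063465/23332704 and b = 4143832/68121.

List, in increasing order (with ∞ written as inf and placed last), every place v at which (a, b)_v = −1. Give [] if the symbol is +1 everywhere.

[2, 5]

(a, b) ≡ (2310, 22) mod (ℚ^×)²; places V = {2, 3, 5, 7, 11, 17, 29, 31, ∞}.
(a,b)_3: α=-1, u≡2; β=-4, v≡1 (mod 3); (2|3)=-1, (1|3)=+1; sign (−1)^0·-1^-4·+1^-1 = +1.
(a,b)_29: α=-2, u≡2; β=-2, v≡6 (mod 29); (2|29)=-1, (6|29)=+1; sign (−1)^0·-1^-2·+1^-2 = +1.
(a,b)_31: α=4, u≡5; β=2, v≡29 (mod 31); (5|31)=+1, (29|31)=-1; sign (−1)^0·+1^2·-1^4 = +1.
(a,b)_2: α=-5, β=3; u≡3, v≡3 (mod 8); ε(u)ε(v)=1·1, αω(v)=-5·1, βω(u)=3·1; sum ≡ 1  ⇒  -1.
(a,b)_5: α=1, u≡2; β=0, v≡2 (mod 5); (2|5)=-1, (2|5)=-1; sign (−1)^0·-1^0·-1^1 = -1.
(a,b)_∞: sgn(2310)=+, sgn(22)=+, so +1.
(a,b)_17: α=-2, u≡2; β=0, v≡7 (mod 17); (2|17)=+1, (7|17)=-1; sign (−1)^0·+1^0·-1^-2 = +1.
(a,b)_11: α=3, u≡5; β=1, v≡8 (mod 11); (5|11)=+1, (8|11)=-1; sign (−1)^1·+1^1·-1^3 = +1.
(a,b)_7: α=3, u≡2; β=2, v≡2 (mod 7); (2|7)=+1, (2|7)=+1; sign (−1)^0·+1^2·+1^3 = +1.
Ram(2310, 22) = {2, 5}; no ℚ_2-point on the conic.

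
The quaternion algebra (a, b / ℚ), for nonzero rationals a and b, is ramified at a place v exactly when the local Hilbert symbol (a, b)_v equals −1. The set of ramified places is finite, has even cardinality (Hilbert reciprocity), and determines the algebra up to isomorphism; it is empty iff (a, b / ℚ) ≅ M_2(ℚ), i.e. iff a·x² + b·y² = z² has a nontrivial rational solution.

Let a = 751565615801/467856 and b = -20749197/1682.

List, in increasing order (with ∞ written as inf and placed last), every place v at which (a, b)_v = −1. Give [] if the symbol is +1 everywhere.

Mod squares: a ≡ 1001, b ≡ -2346. Check v ∈ {∞, 2, 3, 7, 11, 13, 17, 19, 23, 29, 47, 53}.
v=7: a=7^1·(≡5), b=7^2·(≡6) mod 7; (5|7)=-1, (6|7)=-1; (−1)^{1·2·3}·(-1)^2·(-1)^1 = -1.
v=11: a=11^3·(≡5), b=11^0·(≡7) mod 11; (5|11)=+1, (7|11)=-1; (−1)^{3·0·5}·(+1)^0·(-1)^3 = -1.
v=19: a=19^-2·(≡15), b=19^2·(≡15) mod 19; (15|19)=-1, (15|19)=-1; (−1)^{-2·2·9}·(-1)^2·(-1)^-2 = +1.
v=13: a=13^1·(≡9), b=13^0·(≡5) mod 13; (9|13)=+1, (5|13)=-1; (−1)^{1·0·6}·(+1)^0·(-1)^1 = -1.
v=2: v_2(a)=-4, v_2(b)=-1; units ≡ 1, 3 (mod 8); ε·ε+αω+βω = 0·1+-4·1+-1·0 ≡ 0  ⇒  (a,b)_2 = +1.
v=53: a=53^2·(≡40), b=53^0·(≡20) mod 53; (40|53)=+1, (20|53)=-1; (−1)^{2·0·26}·(+1)^0·(-1)^2 = +1.
v=∞: 1001 > 0 and -2346 < 0  ⇒  (a,b)_∞ = +1.
v=47: a=47^2·(≡4), b=47^0·(≡6) mod 47; (4|47)=+1, (6|47)=+1; (−1)^{2·0·23}·(+1)^0·(+1)^2 = +1.
v=3: a=3^-4·(≡2), b=3^1·(≡1) mod 3; (2|3)=-1, (1|3)=+1; (−1)^{-4·1·1}·(-1)^1·(+1)^-4 = -1.
v=23: a=23^0·(≡6), b=23^1·(≡12) mod 23; (6|23)=+1, (12|23)=+1; (−1)^{0·1·11}·(+1)^1·(+1)^0 = +1.
v=17: a=17^0·(≡1), b=17^1·(≡9) mod 17; (1|17)=+1, (9|17)=+1; (−1)^{0·1·8}·(+1)^1·(+1)^0 = +1.
v=29: a=29^0·(≡21), b=29^-2·(≡21) mod 29; (21|29)=-1, (21|29)=-1; (−1)^{0·-2·14}·(-1)^-2·(-1)^0 = +1.
(1001, -2346 / ℚ) ramifies at {3, 7, 11, 13}: a division algebra.

[3, 7, 11, 13]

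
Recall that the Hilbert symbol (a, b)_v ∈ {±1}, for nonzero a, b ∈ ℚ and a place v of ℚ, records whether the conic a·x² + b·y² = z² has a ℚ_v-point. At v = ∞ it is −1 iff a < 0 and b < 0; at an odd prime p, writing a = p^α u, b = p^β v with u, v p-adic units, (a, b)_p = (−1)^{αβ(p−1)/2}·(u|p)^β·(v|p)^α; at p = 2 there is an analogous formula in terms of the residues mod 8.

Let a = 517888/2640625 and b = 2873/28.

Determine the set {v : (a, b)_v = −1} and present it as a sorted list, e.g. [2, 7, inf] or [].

[2, 17]

(a, b) ≡ (7, 119) mod (ℚ^×)²; places V = {2, 5, 7, 13, 17, ∞}.
(a,b)_13: α=-2, u≡6; β=2, v≡2 (mod 13); (6|13)=-1, (2|13)=-1; sign (−1)^0·-1^2·-1^-2 = +1.
(a,b)_5: α=-6, u≡2; β=0, v≡1 (mod 5); (2|5)=-1, (1|5)=+1; sign (−1)^0·-1^0·+1^-6 = +1.
(a,b)_2: α=8, β=-2; u≡7, v≡7 (mod 8); ε(u)ε(v)=1·1, αω(v)=8·0, βω(u)=-2·0; sum ≡ 1  ⇒  -1.
(a,b)_∞: sgn(7)=+, sgn(119)=+, so +1.
(a,b)_17: α=2, u≡5; β=1, v≡3 (mod 17); (5|17)=-1, (3|17)=-1; sign (−1)^0·-1^1·-1^2 = -1.
(a,b)_7: α=1, u≡1; β=-1, v≡6 (mod 7); (1|7)=+1, (6|7)=-1; sign (−1)^1·+1^-1·-1^1 = +1.
|Ram(7, 119)| = 2, even; anisotropic at {2, 17}.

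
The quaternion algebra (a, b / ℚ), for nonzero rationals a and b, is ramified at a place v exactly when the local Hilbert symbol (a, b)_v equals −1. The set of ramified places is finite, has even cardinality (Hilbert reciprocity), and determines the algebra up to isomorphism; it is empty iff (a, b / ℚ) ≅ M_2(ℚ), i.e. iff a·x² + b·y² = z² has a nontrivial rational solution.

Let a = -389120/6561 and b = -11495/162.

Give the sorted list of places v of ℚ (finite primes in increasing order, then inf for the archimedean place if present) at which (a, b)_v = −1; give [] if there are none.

(a, b) ≡ (-95, -190) mod (ℚ^×)²; places V = {2, 3, 5, 11, 19, ∞}.
(a,b)_5: α=1, u≡1; β=1, v≡3 (mod 5); (1|5)=+1, (3|5)=-1; sign (−1)^0·+1^1·-1^1 = -1.
(a,b)_3: α=-8, u≡1; β=-4, v≡2 (mod 3); (1|3)=+1, (2|3)=-1; sign (−1)^0·+1^-4·-1^-8 = +1.
(a,b)_2: α=12, β=-1; u≡1, v≡1 (mod 8); ε(u)ε(v)=0·0, αω(v)=12·0, βω(u)=-1·0; sum ≡ 0  ⇒  +1.
(a,b)_19: α=1, u≡13; β=1, v≡6 (mod 19); (13|19)=-1, (6|19)=+1; sign (−1)^1·-1^1·+1^1 = +1.
(a,b)_∞: sgn(-95)=−, sgn(-190)=−, so -1.
(a,b)_11: α=0, u≡1; β=2, v≡6 (mod 11); (1|11)=+1, (6|11)=-1; sign (−1)^0·+1^2·-1^0 = +1.
|Ram(-95, -190)| = 2, even; anisotropic at {5, ∞}.

[5, inf]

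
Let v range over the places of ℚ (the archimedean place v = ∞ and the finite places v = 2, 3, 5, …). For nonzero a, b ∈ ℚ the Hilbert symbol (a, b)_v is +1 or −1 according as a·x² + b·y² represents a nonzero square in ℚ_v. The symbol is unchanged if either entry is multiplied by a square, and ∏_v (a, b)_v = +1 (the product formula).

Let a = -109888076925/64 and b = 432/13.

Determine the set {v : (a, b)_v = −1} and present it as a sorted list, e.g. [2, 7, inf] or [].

[2, 3, 17, 37]

(a, b) ≡ (-448477, 39) mod (ℚ^×)²; places V = {2, 3, 5, 11, 13, 17, 23, 31, 37, ∞}.
(a,b)_11: α=2, u≡9; β=0, v≡7 (mod 11); (9|11)=+1, (7|11)=-1; sign (−1)^0·+1^0·-1^2 = +1.
(a,b)_17: α=1, u≡14; β=0, v≡11 (mod 17); (14|17)=-1, (11|17)=-1; sign (−1)^0·-1^0·-1^1 = -1.
(a,b)_23: α=1, u≡17; β=0, v≡12 (mod 23); (17|23)=-1, (12|23)=+1; sign (−1)^0·-1^0·+1^1 = +1.
(a,b)_5: α=2, u≡2; β=0, v≡4 (mod 5); (2|5)=-1, (4|5)=+1; sign (−1)^0·-1^0·+1^2 = +1.
(a,b)_31: α=1, u≡5; β=0, v≡7 (mod 31); (5|31)=+1, (7|31)=+1; sign (−1)^0·+1^0·+1^1 = +1.
(a,b)_∞: sgn(-448477)=−, sgn(39)=+, so +1.
(a,b)_2: α=-6, β=4; u≡3, v≡7 (mod 8); ε(u)ε(v)=1·1, αω(v)=-6·0, βω(u)=4·1; sum ≡ 1  ⇒  -1.
(a,b)_37: α=1, u≡2; β=0, v≡19 (mod 37); (2|37)=-1, (19|37)=-1; sign (−1)^0·-1^0·-1^1 = -1.
(a,b)_3: α=4, u≡2; β=3, v≡1 (mod 3); (2|3)=-1, (1|3)=+1; sign (−1)^0·-1^3·+1^4 = -1.
(a,b)_13: α=0, u≡3; β=-1, v≡3 (mod 13); (3|13)=+1, (3|13)=+1; sign (−1)^0·+1^-1·+1^0 = +1.
|Ram(-448477, 39)| = 4, even; anisotropic at {2, 3, 17, 37}.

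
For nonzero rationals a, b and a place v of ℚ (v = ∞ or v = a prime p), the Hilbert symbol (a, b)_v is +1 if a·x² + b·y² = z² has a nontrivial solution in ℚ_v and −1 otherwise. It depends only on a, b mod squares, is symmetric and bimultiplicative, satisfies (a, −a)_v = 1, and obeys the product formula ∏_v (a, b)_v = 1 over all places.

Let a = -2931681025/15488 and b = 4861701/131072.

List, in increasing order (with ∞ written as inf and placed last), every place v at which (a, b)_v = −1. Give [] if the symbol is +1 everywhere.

[2, 13]

Mod squares: a ≡ -2, b ≡ 1482. Check v ∈ {∞, 2, 3, 5, 7, 11, 13, 17, 19}.
v=5: a=5^2·(≡3), b=5^0·(≡3) mod 5; (3|5)=-1, (3|5)=-1; (−1)^{2·0·2}·(-1)^0·(-1)^2 = +1.
v=∞: -2 < 0 and 1482 > 0  ⇒  (a,b)_∞ = +1.
v=7: a=7^4·(≡5), b=7^0·(≡3) mod 7; (5|7)=-1, (3|7)=-1; (−1)^{4·0·3}·(-1)^0·(-1)^4 = +1.
v=19: a=19^0·(≡17), b=19^1·(≡12) mod 19; (17|19)=+1, (12|19)=-1; (−1)^{0·1·9}·(+1)^1·(-1)^0 = +1.
v=2: v_2(a)=-7, v_2(b)=-17; units ≡ 7, 5 (mod 8); ε·ε+αω+βω = 1·0+-7·1+-17·0 ≡ 1  ⇒  (a,b)_2 = -1.
v=13: a=13^2·(≡8), b=13^1·(≡1) mod 13; (8|13)=-1, (1|13)=+1; (−1)^{2·1·6}·(-1)^1·(+1)^2 = -1.
v=11: a=11^-2·(≡5), b=11^0·(≡6) mod 11; (5|11)=+1, (6|11)=-1; (−1)^{-2·0·5}·(+1)^0·(-1)^-2 = +1.
v=3: a=3^0·(≡1), b=3^9·(≡2) mod 3; (1|3)=+1, (2|3)=-1; (−1)^{0·9·1}·(+1)^9·(-1)^0 = +1.
v=17: a=17^2·(≡15), b=17^0·(≡12) mod 17; (15|17)=+1, (12|17)=-1; (−1)^{2·0·8}·(+1)^0·(-1)^2 = +1.
(-2, 1482 / ℚ) ramifies at {2, 13}: a division algebra.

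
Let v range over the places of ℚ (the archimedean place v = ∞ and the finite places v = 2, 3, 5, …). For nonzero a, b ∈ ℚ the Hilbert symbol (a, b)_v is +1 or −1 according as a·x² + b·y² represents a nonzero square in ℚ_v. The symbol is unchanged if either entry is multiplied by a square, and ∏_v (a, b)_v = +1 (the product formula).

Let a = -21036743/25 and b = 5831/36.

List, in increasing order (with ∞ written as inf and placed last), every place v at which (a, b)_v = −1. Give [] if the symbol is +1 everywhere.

[7, 13]

(a, b) ≡ (-39767, 119) mod (ℚ^×)²; places V = {2, 3, 5, 7, 13, 17, 19, 23, ∞}.
(a,b)_5: α=-2, u≡2; β=0, v≡1 (mod 5); (2|5)=-1, (1|5)=+1; sign (−1)^0·-1^0·+1^-2 = +1.
(a,b)_23: α=3, u≡21; β=0, v≡8 (mod 23); (21|23)=-1, (8|23)=+1; sign (−1)^0·-1^0·+1^3 = +1.
(a,b)_17: α=0, u≡16; β=1, v≡10 (mod 17); (16|17)=+1, (10|17)=-1; sign (−1)^0·+1^1·-1^0 = +1.
(a,b)_2: α=0, β=-2; u≡1, v≡7 (mod 8); ε(u)ε(v)=0·1, αω(v)=0·0, βω(u)=-2·0; sum ≡ 0  ⇒  +1.
(a,b)_3: α=0, u≡1; β=-2, v≡2 (mod 3); (1|3)=+1, (2|3)=-1; sign (−1)^0·+1^-2·-1^0 = +1.
(a,b)_∞: sgn(-39767)=−, sgn(119)=+, so +1.
(a,b)_19: α=1, u≡11; β=0, v≡1 (mod 19); (11|19)=+1, (1|19)=+1; sign (−1)^0·+1^0·+1^1 = +1.
(a,b)_7: α=1, u≡3; β=3, v≡3 (mod 7); (3|7)=-1, (3|7)=-1; sign (−1)^1·-1^3·-1^1 = -1.
(a,b)_13: α=1, u≡10; β=0, v≡2 (mod 13); (10|13)=+1, (2|13)=-1; sign (−1)^0·+1^0·-1^1 = -1.
|Ram(-39767, 119)| = 2, even; anisotropic at {7, 13}.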